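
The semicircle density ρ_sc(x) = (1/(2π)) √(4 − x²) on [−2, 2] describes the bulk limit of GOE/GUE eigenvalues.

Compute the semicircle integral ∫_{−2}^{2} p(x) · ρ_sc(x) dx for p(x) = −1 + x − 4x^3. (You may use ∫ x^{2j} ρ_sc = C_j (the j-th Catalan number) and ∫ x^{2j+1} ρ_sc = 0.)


Write p(x) = Σ a_i x^i, split into monomials and integrate each against ρ_sc separately.
Using ∫ x^{2j} ρ_sc = C_j = (1/(j+1)) C(2j, j) (Catalan numbers) and ∫ x^{2j+1} ρ_sc = 0 (odd monomials vanish by symmetry):
  i = 0 (even): a_0 · C_{0} = -1 · 1 = -1
  i = 1 (odd): ∫ x^1 ρ_sc = 0 (vanishes)
  i = 3 (odd): ∫ x^3 ρ_sc = 0 (vanishes)

Summing the contributions: ∫_{−2}^{2} p(x) ρ_sc(x) dx = -1.


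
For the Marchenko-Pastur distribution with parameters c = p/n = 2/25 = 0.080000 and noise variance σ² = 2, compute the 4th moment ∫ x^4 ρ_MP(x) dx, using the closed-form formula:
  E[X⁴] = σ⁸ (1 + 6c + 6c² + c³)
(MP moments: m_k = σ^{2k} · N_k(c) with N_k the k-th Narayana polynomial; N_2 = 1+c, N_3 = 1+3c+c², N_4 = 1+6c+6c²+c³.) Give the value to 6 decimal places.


E[X⁴] = σ⁸ (1 + 6c + 6c² + c³) (fourth MP moment). With σ² = 2 (so σ⁸ = 16) and c = 2/25 = 0.080000: E[X⁴] = 16 · (1 + 6·0.080000 + 6·(0.080000)² + (0.080000)³) = 16 · 1.518912.

So E[X^4] = 24.302592.


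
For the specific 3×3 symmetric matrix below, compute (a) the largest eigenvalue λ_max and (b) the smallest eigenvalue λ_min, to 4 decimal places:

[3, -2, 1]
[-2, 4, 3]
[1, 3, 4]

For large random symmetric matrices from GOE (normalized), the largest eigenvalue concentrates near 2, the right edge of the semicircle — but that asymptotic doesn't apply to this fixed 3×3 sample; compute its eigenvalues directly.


Since M is real symmetric, all three eigenvalues are real; they are the roots of det(λI − M) = λ³ − (tr M) λ² + s λ − det M, where s is the sum of the principal 2×2 minors.
tr M = 3 + 4 + 4 = 11.
s = (3·4 − (-2)²) + (3·4 − 1²) + (4·4 − 3²) = 8 + 11 + 7 = 26.
det M (expand along row 1) = 3·7 − (-2)·(-11) + 1·(-10) = -11.
Characteristic polynomial: λ³ − 11λ² + 26λ + 11 = 0.
Substitute λ = y + (tr M)/3 = y + 3.666667 to remove the quadratic term: y³ + p·y + q = 0 with p = s − (tr M)²/3 = -14.333333 and q = −2(tr M)³/27 + (tr M)·s/3 − det M = 7.740741.
Three real roots ⇒ use the trigonometric (Viète) form: r = 2√(−p/3) = 4.371626, φ = arccos(3q/(p·r)) = arccos(-0.370607) = 1.950459 rad.
y_k = r·cos(φ/3 − 2πk/3) for k = 0, 1, 2 gives y = 3.479776, 0.551772, -4.031548.
λ_k = y_k + 3.666667 gives λ = 7.1464, 4.2184, -0.3649 (check: the sum is 11.0000 = tr M).

Hence λ_max = 7.1464 and λ_min = -0.3649.


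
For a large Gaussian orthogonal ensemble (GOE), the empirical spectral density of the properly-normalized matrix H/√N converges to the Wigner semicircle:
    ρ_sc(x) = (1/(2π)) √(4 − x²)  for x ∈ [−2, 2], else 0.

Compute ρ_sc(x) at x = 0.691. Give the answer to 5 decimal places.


ρ_sc(x) = (1/(2π)) √(4 − x²). With x = 0.691:
  4 − x² = 4 − (0.691)² = 4 − 0.477481 = 3.522519.
  √(4 − x²) = 1.876837.
  1/(2π) = 0.159155.
  ρ_sc(0.691) = 0.159155 · 1.876837 = 0.298708.

Rounded to 5 decimal places: ρ_sc(0.691) ≈ 0.29871.


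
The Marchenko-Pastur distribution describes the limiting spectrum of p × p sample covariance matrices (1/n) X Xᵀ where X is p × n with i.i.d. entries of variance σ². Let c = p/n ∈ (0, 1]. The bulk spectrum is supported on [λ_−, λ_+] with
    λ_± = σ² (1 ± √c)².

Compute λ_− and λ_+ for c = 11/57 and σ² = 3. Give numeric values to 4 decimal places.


c = 11/57 = 0.192982; √c = 0.439298.
λ_− = σ² (1 − √c)² = 3 · (1 − 0.439298)² = 3 · (0.560702)² = 0.943161.
λ_+ = σ² (1 + √c)² = 3 · (1 + 0.439298)² = 3 · (1.439298)² = 6.214733.

Rounded to 4 decimal places: λ_− ≈ 0.9432, λ_+ ≈ 6.2147.


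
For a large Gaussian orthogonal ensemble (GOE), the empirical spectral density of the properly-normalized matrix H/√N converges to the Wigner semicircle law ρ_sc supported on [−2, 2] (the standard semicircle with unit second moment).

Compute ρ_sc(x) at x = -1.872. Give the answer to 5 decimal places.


ρ_sc(x) = (1/(2π)) √(4 − x²). With x = -1.872:
  4 − x² = 4 − (-1.872)² = 4 − 3.504384 = 0.495616.
  √(4 − x²) = 0.704000.
  1/(2π) = 0.159155.
  ρ_sc(-1.872) = 0.159155 · 0.704000 = 0.112045.

Rounded to 5 decimal places: ρ_sc(-1.872) ≈ 0.11205.


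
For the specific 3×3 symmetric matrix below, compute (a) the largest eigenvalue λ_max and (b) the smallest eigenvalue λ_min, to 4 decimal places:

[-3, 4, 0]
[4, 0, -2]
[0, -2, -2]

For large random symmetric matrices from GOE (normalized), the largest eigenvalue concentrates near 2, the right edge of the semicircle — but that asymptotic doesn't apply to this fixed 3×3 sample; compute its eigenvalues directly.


Since M is real symmetric, all three eigenvalues are real; they are the roots of det(λI − M) = λ³ − (tr M) λ² + s λ − det M, where s is the sum of the principal 2×2 minors.
tr M = -3 + 0 + (-2) = -5.
s = ((-3)·0 − 4²) + ((-3)·(-2) − 0²) + (0·(-2) − (-2)²) = -16 + 6 + (-4) = -14.
det M (expand along row 1) = (-3)·(-4) − 4·(-8) + 0·(-8) = 44.
Characteristic polynomial: λ³ + 5λ² − 14λ − 44 = 0.
Substitute λ = y + (tr M)/3 = y − 1.666667 to remove the quadratic term: y³ + p·y + q = 0 with p = s − (tr M)²/3 = -22.333333 and q = −2(tr M)³/27 + (tr M)·s/3 − det M = -11.407407.
Three real roots ⇒ use the trigonometric (Viète) form: r = 2√(−p/3) = 5.456902, φ = arccos(3q/(p·r)) = arccos(0.280807) = 1.286161 rad.
y_k = r·cos(φ/3 − 2πk/3) for k = 0, 1, 2 gives y = 4.963044, -0.516966, -4.446078.
λ_k = y_k − 1.666667 gives λ = 3.2964, -2.1836, -6.1127 (check: the sum is -5.0000 = tr M).

Hence λ_max = 3.2964 and λ_min = -6.1127.


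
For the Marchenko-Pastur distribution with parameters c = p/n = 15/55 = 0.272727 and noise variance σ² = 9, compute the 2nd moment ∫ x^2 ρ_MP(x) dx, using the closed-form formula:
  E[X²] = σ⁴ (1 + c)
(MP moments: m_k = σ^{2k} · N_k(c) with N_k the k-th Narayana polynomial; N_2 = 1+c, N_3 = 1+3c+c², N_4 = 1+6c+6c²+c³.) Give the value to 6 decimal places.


E[X²] = σ⁴ (1 + c) (second MP moment). With σ² = 9 (so σ⁴ = 81) and c = 15/55 = 0.272727: E[X²] = 81 · (1 + 0.272727) = 81 · 1.272727.

So E[X^2] = 103.090909.


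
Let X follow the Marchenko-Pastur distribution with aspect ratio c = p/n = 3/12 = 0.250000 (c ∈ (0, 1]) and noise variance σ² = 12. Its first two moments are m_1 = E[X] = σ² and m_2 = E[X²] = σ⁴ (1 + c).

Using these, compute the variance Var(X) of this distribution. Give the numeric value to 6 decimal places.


m_1 = E[X] = σ² = 12, so m_1² = 144.
m_2 = E[X²] = σ⁴ (1 + c) = 144 · (1 + 0.250000) = 144 · 1.250000 = 180.000000.
(Note m_2 − m_1² simplifies to c · σ⁴ = 0.250000 · 144.)

Var(X) = m_2 − m_1² = 180.000000 − 144 = 36.000000.


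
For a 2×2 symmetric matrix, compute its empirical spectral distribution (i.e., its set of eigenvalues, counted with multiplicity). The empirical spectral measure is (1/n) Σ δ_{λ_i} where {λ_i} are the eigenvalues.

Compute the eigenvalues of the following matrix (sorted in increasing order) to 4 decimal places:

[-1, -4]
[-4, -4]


Since M is real symmetric, both eigenvalues are real; they are the roots of det(λI − M) = λ² − (tr M) λ + det M.
tr M = -1 + (-4) = -5.
det M = (-1)·(-4) − (-4)² = 4 − 16 = -12.
Characteristic polynomial: λ² + 5λ − 12 = 0.
Discriminant Δ = (tr M)² − 4·det M = 25 − (-48) = 73; √Δ = 8.544004.
λ = (tr M ± √Δ)/2 = (-5 ± 8.544004)/2, giving (tr M − √Δ)/2 = -6.7720 and (tr M + √Δ)/2 = 1.7720.

Eigenvalues sorted in increasing order: [-6.7720, 1.7720].


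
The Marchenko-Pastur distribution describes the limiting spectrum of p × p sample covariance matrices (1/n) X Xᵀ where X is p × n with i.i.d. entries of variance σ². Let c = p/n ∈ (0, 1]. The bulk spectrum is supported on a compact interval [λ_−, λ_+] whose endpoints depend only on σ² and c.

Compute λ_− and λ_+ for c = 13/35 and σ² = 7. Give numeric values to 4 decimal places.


c = 13/35 = 0.371429; √c = 0.609449.
λ_− = σ² (1 − √c)² = 7 · (1 − 0.609449)² = 7 · (0.390551)² = 1.067708.
λ_+ = σ² (1 + √c)² = 7 · (1 + 0.609449)² = 7 · (1.609449)² = 18.132292.

Rounded to 4 decimal places: λ_− ≈ 1.0677, λ_+ ≈ 18.1323.


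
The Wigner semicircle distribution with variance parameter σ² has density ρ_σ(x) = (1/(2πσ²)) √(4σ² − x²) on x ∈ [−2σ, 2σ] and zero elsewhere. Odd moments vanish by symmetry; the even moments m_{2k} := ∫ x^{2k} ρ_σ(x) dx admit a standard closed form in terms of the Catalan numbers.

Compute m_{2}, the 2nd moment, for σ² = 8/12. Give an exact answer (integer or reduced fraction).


By the scaled semicircle moment identity, m_{2k} = σ^{2k} · C_k with k = 1.
C_1 = (1/(k+1)) · C(2k, k) = (1/2) · C(2, 1) = (1/2) · 2 = 1.
σ^{2k} = (σ²)^k = (8/12)^1 = 2/3.

Therefore m_{2} = σ^{2} · C_1 = (2/3) · 1 = 2/3.


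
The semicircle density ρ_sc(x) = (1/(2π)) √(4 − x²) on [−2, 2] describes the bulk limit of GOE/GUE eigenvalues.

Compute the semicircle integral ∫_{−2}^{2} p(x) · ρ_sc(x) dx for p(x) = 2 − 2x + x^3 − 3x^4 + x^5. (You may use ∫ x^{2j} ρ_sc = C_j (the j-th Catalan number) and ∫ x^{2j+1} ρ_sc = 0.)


Write p(x) = Σ a_i x^i, split into monomials and integrate each against ρ_sc separately.
Using ∫ x^{2j} ρ_sc = C_j = (1/(j+1)) C(2j, j) (Catalan numbers) and ∫ x^{2j+1} ρ_sc = 0 (odd monomials vanish by symmetry):
  i = 0 (even): a_0 · C_{0} = 2 · 1 = 2
  i = 1 (odd): ∫ x^1 ρ_sc = 0 (vanishes)
  i = 3 (odd): ∫ x^3 ρ_sc = 0 (vanishes)
  i = 4 (even): a_4 · C_{2} = -3 · 2 = -6
  i = 5 (odd): ∫ x^5 ρ_sc = 0 (vanishes)

Summing the contributions: ∫_{−2}^{2} p(x) ρ_sc(x) dx = 2 + (-6) = -4.


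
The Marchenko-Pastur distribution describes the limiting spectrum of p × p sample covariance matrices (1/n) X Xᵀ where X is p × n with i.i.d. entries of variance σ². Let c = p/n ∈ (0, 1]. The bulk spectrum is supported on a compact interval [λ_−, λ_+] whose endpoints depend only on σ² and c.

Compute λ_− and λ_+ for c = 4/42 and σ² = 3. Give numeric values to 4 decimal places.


c = 4/42 = 0.095238; √c = 0.308607.
λ_− = σ² (1 − √c)² = 3 · (1 − 0.308607)² = 3 · (0.691393)² = 1.434074.
λ_+ = σ² (1 + √c)² = 3 · (1 + 0.308607)² = 3 · (1.308607)² = 5.137354.

Rounded to 4 decimal places: λ_− ≈ 1.4341, λ_+ ≈ 5.1374.


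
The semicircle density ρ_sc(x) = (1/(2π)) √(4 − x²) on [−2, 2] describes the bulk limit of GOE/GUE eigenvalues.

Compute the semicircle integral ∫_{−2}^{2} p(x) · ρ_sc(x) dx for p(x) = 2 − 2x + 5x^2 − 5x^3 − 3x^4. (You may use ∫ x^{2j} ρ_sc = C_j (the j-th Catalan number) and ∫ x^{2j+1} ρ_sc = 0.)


Write p(x) = Σ a_i x^i, split into monomials and integrate each against ρ_sc separately.
Using ∫ x^{2j} ρ_sc = C_j = (1/(j+1)) C(2j, j) (Catalan numbers) and ∫ x^{2j+1} ρ_sc = 0 (odd monomials vanish by symmetry):
  i = 0 (even): a_0 · C_{0} = 2 · 1 = 2
  i = 1 (odd): ∫ x^1 ρ_sc = 0 (vanishes)
  i = 2 (even): a_2 · C_{1} = 5 · 1 = 5
  i = 3 (odd): ∫ x^3 ρ_sc = 0 (vanishes)
  i = 4 (even): a_4 · C_{2} = -3 · 2 = -6

Summing the contributions: ∫_{−2}^{2} p(x) ρ_sc(x) dx = 2 + 5 + (-6) = 1.


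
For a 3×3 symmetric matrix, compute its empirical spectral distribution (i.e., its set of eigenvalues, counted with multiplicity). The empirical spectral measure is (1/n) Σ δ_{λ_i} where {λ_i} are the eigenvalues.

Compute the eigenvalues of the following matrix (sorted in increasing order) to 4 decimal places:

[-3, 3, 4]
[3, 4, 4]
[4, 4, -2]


Since M is real symmetric, all three eigenvalues are real; they are the roots of det(λI − M) = λ³ − (tr M) λ² + s λ − det M, where s is the sum of the principal 2×2 minors.
tr M = -3 + 4 + (-2) = -1.
s = ((-3)·4 − 3²) + ((-3)·(-2) − 4²) + (4·(-2) − 4²) = -21 + (-10) + (-24) = -55.
det M (expand along row 1) = (-3)·(-24) − 3·(-22) + 4·(-4) = 122.
Characteristic polynomial: λ³ + λ² − 55λ − 122 = 0.
Substitute λ = y + (tr M)/3 = y − 0.333333 to remove the quadratic term: y³ + p·y + q = 0 with p = s − (tr M)²/3 = -55.333333 and q = −2(tr M)³/27 + (tr M)·s/3 − det M = -103.592593.
Three real roots ⇒ use the trigonometric (Viète) form: r = 2√(−p/3) = 8.589399, φ = arccos(3q/(p·r)) = arccos(0.653883) = 0.858090 rad.
y_k = r·cos(φ/3 − 2πk/3) for k = 0, 1, 2 gives y = 8.240425, -2.021431, -6.218994.
λ_k = y_k − 0.333333 gives λ = 7.9071, -2.3548, -6.5523 (check: the sum is -1.0000 = tr M).

Eigenvalues sorted in increasing order: [-6.5523, -2.3548, 7.9071].


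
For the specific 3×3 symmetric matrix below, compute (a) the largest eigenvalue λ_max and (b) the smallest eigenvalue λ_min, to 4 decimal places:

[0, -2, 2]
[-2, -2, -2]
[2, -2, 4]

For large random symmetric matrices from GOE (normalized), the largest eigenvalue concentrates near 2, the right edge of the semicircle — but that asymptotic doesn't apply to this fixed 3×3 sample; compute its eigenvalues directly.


Since M is real symmetric, all three eigenvalues are real; they are the roots of det(λI − M) = λ³ − (tr M) λ² + s λ − det M, where s is the sum of the principal 2×2 minors.
tr M = 0 + (-2) + 4 = 2.
s = (0·(-2) − (-2)²) + (0·4 − 2²) + ((-2)·4 − (-2)²) = -4 + (-4) + (-12) = -20.
det M (expand along row 1) = 0·(-12) − (-2)·(-4) + 2·8 = 8.
Characteristic polynomial: λ³ − 2λ² − 20λ − 8 = 0.
Substitute λ = y + (tr M)/3 = y + 0.666667 to remove the quadratic term: y³ + p·y + q = 0 with p = s − (tr M)²/3 = -21.333333 and q = −2(tr M)³/27 + (tr M)·s/3 − det M = -21.925926.
Three real roots ⇒ use the trigonometric (Viète) form: r = 2√(−p/3) = 5.333333, φ = arccos(3q/(p·r)) = arccos(0.578125) = 0.954367 rad.
y_k = r·cos(φ/3 − 2πk/3) for k = 0, 1, 2 gives y = 5.065730, -1.088178, -3.977551.
λ_k = y_k + 0.666667 gives λ = 5.7324, -0.4215, -3.3109 (check: the sum is 2.0000 = tr M).

Hence λ_max = 5.7324 and λ_min = -3.3109.


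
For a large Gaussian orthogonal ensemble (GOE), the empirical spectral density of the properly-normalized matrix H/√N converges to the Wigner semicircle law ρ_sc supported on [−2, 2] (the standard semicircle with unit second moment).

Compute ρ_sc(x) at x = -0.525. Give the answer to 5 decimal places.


ρ_sc(x) = (1/(2π)) √(4 − x²). With x = -0.525:
  4 − x² = 4 − (-0.525)² = 4 − 0.275625 = 3.724375.
  √(4 − x²) = 1.929864.
  1/(2π) = 0.159155.
  ρ_sc(-0.525) = 0.159155 · 1.929864 = 0.307147.

Rounded to 5 decimal places: ρ_sc(-0.525) ≈ 0.30715.


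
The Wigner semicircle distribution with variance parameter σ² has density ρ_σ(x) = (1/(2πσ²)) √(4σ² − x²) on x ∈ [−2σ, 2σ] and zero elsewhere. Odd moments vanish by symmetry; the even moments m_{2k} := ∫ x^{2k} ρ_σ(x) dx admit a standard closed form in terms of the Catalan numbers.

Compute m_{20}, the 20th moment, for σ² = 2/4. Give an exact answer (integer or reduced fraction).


By the scaled semicircle moment identity, m_{2k} = σ^{2k} · C_k with k = 10.
C_10 = (1/(k+1)) · C(2k, k) = (1/11) · C(20, 10) = (1/11) · 184756 = 16796.
σ^{2k} = (σ²)^k = (2/4)^10 = 1/1024.

Therefore m_{20} = σ^{20} · C_10 = (1/1024) · 16796 = 4199/256.


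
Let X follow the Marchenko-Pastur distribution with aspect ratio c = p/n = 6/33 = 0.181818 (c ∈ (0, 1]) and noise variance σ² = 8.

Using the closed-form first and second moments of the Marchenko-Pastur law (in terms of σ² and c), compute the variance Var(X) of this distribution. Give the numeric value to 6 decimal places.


Recall the MP moments m_1 = E[X] = σ² and m_2 = E[X²] = σ⁴ (1 + c).
m_1 = E[X] = σ² = 8, so m_1² = 64.
m_2 = E[X²] = σ⁴ (1 + c) = 64 · (1 + 0.181818) = 64 · 1.181818 = 75.636364.
(Note m_2 − m_1² simplifies to c · σ⁴ = 0.181818 · 64.)

Var(X) = m_2 − m_1² = 75.636364 − 64 = 11.636364.


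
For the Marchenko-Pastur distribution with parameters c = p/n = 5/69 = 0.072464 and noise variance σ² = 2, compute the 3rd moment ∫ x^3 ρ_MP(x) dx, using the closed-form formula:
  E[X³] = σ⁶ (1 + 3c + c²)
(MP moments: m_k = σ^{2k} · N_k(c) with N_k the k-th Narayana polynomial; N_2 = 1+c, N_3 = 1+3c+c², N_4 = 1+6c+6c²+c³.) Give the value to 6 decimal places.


E[X³] = σ⁶ (1 + 3c + c²) (third MP moment). With σ² = 2 (so σ⁶ = 8) and c = 5/69 = 0.072464: E[X³] = 8 · (1 + 3·0.072464 + (0.072464)²) = 8 · 1.222642.

So E[X^3] = 9.781138.


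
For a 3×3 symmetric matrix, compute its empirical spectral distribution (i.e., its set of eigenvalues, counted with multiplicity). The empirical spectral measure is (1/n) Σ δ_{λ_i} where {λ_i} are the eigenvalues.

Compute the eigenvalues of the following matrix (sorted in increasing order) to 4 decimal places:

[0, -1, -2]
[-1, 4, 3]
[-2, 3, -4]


Since M is real symmetric, all three eigenvalues are real; they are the roots of det(λI − M) = λ³ − (tr M) λ² + s λ − det M, where s is the sum of the principal 2×2 minors.
tr M = 0 + 4 + (-4) = 0.
s = (0·4 − (-1)²) + (0·(-4) − (-2)²) + (4·(-4) − 3²) = -1 + (-4) + (-25) = -30.
det M (expand along row 1) = 0·(-25) − (-1)·10 + (-2)·5 = 0.
Characteristic polynomial: λ³ − 30λ = 0.
Substitute λ = y + (tr M)/3 = y + 0.000000 to remove the quadratic term: y³ + p·y + q = 0 with p = s − (tr M)²/3 = -30.000000 and q = −2(tr M)³/27 + (tr M)·s/3 − det M = 0.000000.
Three real roots ⇒ use the trigonometric (Viète) form: r = 2√(−p/3) = 6.324555, φ = arccos(3q/(p·r)) = arccos(0.000000) = 1.570796 rad.
y_k = r·cos(φ/3 − 2πk/3) for k = 0, 1, 2 gives y = 5.477226, 0.000000, -5.477226.
λ_k = y_k + 0.000000 gives λ = 5.4772, 0.0000, -5.4772 (check: the sum is 0.0000 = tr M).

Eigenvalues sorted in increasing order: [-5.4772, 0.0000, 5.4772].


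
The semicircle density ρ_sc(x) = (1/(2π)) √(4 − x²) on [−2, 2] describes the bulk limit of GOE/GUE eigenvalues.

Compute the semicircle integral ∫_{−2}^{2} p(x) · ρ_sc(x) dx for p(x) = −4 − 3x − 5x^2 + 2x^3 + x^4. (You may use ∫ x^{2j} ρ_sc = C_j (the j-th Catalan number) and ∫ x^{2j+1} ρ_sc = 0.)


Write p(x) = Σ a_i x^i, split into monomials and integrate each against ρ_sc separately.
Using ∫ x^{2j} ρ_sc = C_j = (1/(j+1)) C(2j, j) (Catalan numbers) and ∫ x^{2j+1} ρ_sc = 0 (odd monomials vanish by symmetry):
  i = 0 (even): a_0 · C_{0} = -4 · 1 = -4
  i = 1 (odd): ∫ x^1 ρ_sc = 0 (vanishes)
  i = 2 (even): a_2 · C_{1} = -5 · 1 = -5
  i = 3 (odd): ∫ x^3 ρ_sc = 0 (vanishes)
  i = 4 (even): a_4 · C_{2} = 1 · 2 = 2

Summing the contributions: ∫_{−2}^{2} p(x) ρ_sc(x) dx = (-4) + (-5) + 2 = -7.


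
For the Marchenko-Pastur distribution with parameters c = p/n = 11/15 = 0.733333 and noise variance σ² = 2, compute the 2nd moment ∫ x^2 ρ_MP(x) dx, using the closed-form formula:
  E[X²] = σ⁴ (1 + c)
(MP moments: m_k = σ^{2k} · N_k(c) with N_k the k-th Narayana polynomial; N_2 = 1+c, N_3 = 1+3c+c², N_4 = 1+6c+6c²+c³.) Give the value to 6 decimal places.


E[X²] = σ⁴ (1 + c) (second MP moment). With σ² = 2 (so σ⁴ = 4) and c = 11/15 = 0.733333: E[X²] = 4 · (1 + 0.733333) = 4 · 1.733333.

So E[X^2] = 6.933333.


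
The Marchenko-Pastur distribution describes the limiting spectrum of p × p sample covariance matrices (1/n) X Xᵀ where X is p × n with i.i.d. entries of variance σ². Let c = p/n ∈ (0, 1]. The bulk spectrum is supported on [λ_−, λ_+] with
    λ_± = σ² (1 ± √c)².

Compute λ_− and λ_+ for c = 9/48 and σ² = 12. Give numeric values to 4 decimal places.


c = 9/48 = 0.187500; √c = 0.433013.
λ_− = σ² (1 − √c)² = 12 · (1 − 0.433013)² = 12 · (0.566987)² = 3.857695.
λ_+ = σ² (1 + √c)² = 12 · (1 + 0.433013)² = 12 · (1.433013)² = 24.642305.

Rounded to 4 decimal places: λ_− ≈ 3.8577, λ_+ ≈ 24.6423.


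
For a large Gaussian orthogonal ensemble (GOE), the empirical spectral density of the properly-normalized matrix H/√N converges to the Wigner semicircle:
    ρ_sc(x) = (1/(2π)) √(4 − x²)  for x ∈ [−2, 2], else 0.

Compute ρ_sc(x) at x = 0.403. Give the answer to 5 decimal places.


ρ_sc(x) = (1/(2π)) √(4 − x²). With x = 0.403:
  4 − x² = 4 − (0.403)² = 4 − 0.162409 = 3.837591.
  √(4 − x²) = 1.958977.
  1/(2π) = 0.159155.
  ρ_sc(0.403) = 0.159155 · 1.958977 = 0.311781.

Rounded to 5 decimal places: ρ_sc(0.403) ≈ 0.31178.


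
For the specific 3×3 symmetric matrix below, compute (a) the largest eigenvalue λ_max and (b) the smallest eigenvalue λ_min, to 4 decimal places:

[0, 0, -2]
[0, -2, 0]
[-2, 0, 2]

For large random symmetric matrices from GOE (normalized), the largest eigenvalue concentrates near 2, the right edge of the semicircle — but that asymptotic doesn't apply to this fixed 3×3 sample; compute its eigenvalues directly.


Since M is real symmetric, all three eigenvalues are real; they are the roots of det(λI − M) = λ³ − (tr M) λ² + s λ − det M, where s is the sum of the principal 2×2 minors.
tr M = 0 + (-2) + 2 = 0.
s = (0·(-2) − 0²) + (0·2 − (-2)²) + ((-2)·2 − 0²) = 0 + (-4) + (-4) = -8.
det M (expand along row 1) = 0·(-4) − 0·0 + (-2)·(-4) = 8.
Characteristic polynomial: λ³ − 8λ − 8 = 0.
Substitute λ = y + (tr M)/3 = y + 0.000000 to remove the quadratic term: y³ + p·y + q = 0 with p = s − (tr M)²/3 = -8.000000 and q = −2(tr M)³/27 + (tr M)·s/3 − det M = -8.000000.
Three real roots ⇒ use the trigonometric (Viète) form: r = 2√(−p/3) = 3.265986, φ = arccos(3q/(p·r)) = arccos(0.918559) = 0.406378 rad.
y_k = r·cos(φ/3 − 2πk/3) for k = 0, 1, 2 gives y = 3.236068, -1.236068, -2.000000.
λ_k = y_k + 0.000000 gives λ = 3.2361, -1.2361, -2.0000 (check: the sum is 0.0000 = tr M).

Hence λ_max = 3.2361 and λ_min = -2.0000.


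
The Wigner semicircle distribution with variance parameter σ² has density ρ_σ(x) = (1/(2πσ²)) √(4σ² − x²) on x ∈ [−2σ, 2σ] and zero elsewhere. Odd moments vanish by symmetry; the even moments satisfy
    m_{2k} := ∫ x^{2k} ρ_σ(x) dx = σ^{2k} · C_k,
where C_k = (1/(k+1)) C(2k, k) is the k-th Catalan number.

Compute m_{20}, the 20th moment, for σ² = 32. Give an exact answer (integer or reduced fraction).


By the scaled semicircle moment identity, m_{2k} = σ^{2k} · C_k with k = 10.
C_10 = (1/(k+1)) · C(2k, k) = (1/11) · C(20, 10) = (1/11) · 184756 = 16796.
σ^{2k} = (σ²)^k = (32)^10 = 1125899906842624.

Therefore m_{20} = σ^{20} · C_10 = 1125899906842624 · 16796 = 18910614835328712704.


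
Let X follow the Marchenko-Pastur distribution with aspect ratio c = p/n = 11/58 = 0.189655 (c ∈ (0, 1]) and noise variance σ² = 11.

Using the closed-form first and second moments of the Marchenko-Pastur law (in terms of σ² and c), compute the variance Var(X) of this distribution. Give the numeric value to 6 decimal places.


Recall the MP moments m_1 = E[X] = σ² and m_2 = E[X²] = σ⁴ (1 + c).
m_1 = E[X] = σ² = 11, so m_1² = 121.
m_2 = E[X²] = σ⁴ (1 + c) = 121 · (1 + 0.189655) = 121 · 1.189655 = 143.948276.
(Note m_2 − m_1² simplifies to c · σ⁴ = 0.189655 · 121.)

Var(X) = m_2 − m_1² = 143.948276 − 121 = 22.948276.


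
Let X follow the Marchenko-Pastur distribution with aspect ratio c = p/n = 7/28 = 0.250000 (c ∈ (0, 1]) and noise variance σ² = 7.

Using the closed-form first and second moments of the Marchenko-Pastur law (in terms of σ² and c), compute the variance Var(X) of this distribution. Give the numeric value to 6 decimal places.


Recall the MP moments m_1 = E[X] = σ² and m_2 = E[X²] = σ⁴ (1 + c).
m_1 = E[X] = σ² = 7, so m_1² = 49.
m_2 = E[X²] = σ⁴ (1 + c) = 49 · (1 + 0.250000) = 49 · 1.250000 = 61.250000.
(Note m_2 − m_1² simplifies to c · σ⁴ = 0.250000 · 49.)

Var(X) = m_2 − m_1² = 61.250000 − 49 = 12.250000.


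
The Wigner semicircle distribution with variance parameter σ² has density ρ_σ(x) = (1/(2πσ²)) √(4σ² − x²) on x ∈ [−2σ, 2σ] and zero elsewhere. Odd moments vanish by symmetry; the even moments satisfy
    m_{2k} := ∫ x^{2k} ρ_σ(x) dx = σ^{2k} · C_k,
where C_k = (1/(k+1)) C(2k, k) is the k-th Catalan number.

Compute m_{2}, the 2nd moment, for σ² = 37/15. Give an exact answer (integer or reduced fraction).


By the scaled semicircle moment identity, m_{2k} = σ^{2k} · C_k with k = 1.
C_1 = (1/(k+1)) · C(2k, k) = (1/2) · C(2, 1) = (1/2) · 2 = 1.
σ^{2k} = (σ²)^k = (37/15)^1 = 37/15.

Therefore m_{2} = σ^{2} · C_1 = (37/15) · 1 = 37/15.


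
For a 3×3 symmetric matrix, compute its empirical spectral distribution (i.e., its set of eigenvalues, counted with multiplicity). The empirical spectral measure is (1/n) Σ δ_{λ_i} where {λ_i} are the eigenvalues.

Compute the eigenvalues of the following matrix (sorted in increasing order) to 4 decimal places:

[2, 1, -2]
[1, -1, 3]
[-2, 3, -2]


Since M is real symmetric, all three eigenvalues are real; they are the roots of det(λI − M) = λ³ − (tr M) λ² + s λ − det M, where s is the sum of the principal 2×2 minors.
tr M = 2 + (-1) + (-2) = -1.
s = (2·(-1) − 1²) + (2·(-2) − (-2)²) + ((-1)·(-2) − 3²) = -3 + (-8) + (-7) = -18.
det M (expand along row 1) = 2·(-7) − 1·4 + (-2)·1 = -20.
Characteristic polynomial: λ³ + λ² − 18λ + 20 = 0.
Substitute λ = y + (tr M)/3 = y − 0.333333 to remove the quadratic term: y³ + p·y + q = 0 with p = s − (tr M)²/3 = -18.333333 and q = −2(tr M)³/27 + (tr M)·s/3 − det M = 26.074074.
Three real roots ⇒ use the trigonometric (Viète) form: r = 2√(−p/3) = 4.944132, φ = arccos(3q/(p·r)) = arccos(-0.862976) = 2.611927 rad.
y_k = r·cos(φ/3 − 2πk/3) for k = 0, 1, 2 gives y = 3.185680, 1.681593, -4.867274.
λ_k = y_k − 0.333333 gives λ = 2.8523, 1.3483, -5.2006 (check: the sum is -1.0000 = tr M).

Eigenvalues sorted in increasing order: [-5.2006, 1.3483, 2.8523].


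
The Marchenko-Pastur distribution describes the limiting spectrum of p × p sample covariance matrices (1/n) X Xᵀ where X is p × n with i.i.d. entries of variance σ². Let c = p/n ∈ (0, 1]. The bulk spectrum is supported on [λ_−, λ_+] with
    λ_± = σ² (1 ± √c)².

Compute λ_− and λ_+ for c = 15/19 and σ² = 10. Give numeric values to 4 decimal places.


c = 15/19 = 0.789474; √c = 0.888523.
λ_− = σ² (1 − √c)² = 10 · (1 − 0.888523)² = 10 · (0.111477)² = 0.124271.
λ_+ = σ² (1 + √c)² = 10 · (1 + 0.888523)² = 10 · (1.888523)² = 35.665203.

Rounded to 4 decimal places: λ_− ≈ 0.1243, λ_+ ≈ 35.6652.


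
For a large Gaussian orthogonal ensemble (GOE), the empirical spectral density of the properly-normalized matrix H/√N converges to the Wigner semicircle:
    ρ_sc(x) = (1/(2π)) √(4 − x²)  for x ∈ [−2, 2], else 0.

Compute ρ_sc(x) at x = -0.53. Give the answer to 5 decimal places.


ρ_sc(x) = (1/(2π)) √(4 − x²). With x = -0.53:
  4 − x² = 4 − (-0.53)² = 4 − 0.280900 = 3.719100.
  √(4 − x²) = 1.928497.
  1/(2π) = 0.159155.
  ρ_sc(-0.53) = 0.159155 · 1.928497 = 0.306930.

Rounded to 5 decimal places: ρ_sc(-0.53) ≈ 0.30693.


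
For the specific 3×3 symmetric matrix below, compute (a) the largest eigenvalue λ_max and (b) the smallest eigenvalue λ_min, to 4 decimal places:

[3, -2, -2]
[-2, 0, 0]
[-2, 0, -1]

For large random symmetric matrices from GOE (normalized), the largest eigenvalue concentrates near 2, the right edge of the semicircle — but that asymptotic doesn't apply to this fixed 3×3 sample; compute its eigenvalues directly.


Since M is real symmetric, all three eigenvalues are real; they are the roots of det(λI − M) = λ³ − (tr M) λ² + s λ − det M, where s is the sum of the principal 2×2 minors.
tr M = 3 + 0 + (-1) = 2.
s = (3·0 − (-2)²) + (3·(-1) − (-2)²) + (0·(-1) − 0²) = -4 + (-7) + 0 = -11.
det M (expand along row 1) = 3·0 − (-2)·2 + (-2)·0 = 4.
Characteristic polynomial: λ³ − 2λ² − 11λ − 4 = 0.
Substitute λ = y + (tr M)/3 = y + 0.666667 to remove the quadratic term: y³ + p·y + q = 0 with p = s − (tr M)²/3 = -12.333333 and q = −2(tr M)³/27 + (tr M)·s/3 − det M = -11.925926.
Three real roots ⇒ use the trigonometric (Viète) form: r = 2√(−p/3) = 4.055175, φ = arccos(3q/(p·r)) = arccos(0.715358) = 0.773660 rad.
y_k = r·cos(φ/3 − 2πk/3) for k = 0, 1, 2 gives y = 3.921075, -1.064874, -2.856201.
λ_k = y_k + 0.666667 gives λ = 4.5877, -0.3982, -2.1895 (check: the sum is 2.0000 = tr M).

Hence λ_max = 4.5877 and λ_min = -2.1895.


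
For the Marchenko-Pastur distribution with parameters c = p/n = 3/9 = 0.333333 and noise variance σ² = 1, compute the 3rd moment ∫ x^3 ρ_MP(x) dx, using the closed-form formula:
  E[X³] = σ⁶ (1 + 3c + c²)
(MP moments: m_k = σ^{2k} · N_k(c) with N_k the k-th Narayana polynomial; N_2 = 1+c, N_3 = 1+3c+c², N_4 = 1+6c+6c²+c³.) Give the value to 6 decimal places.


E[X³] = σ⁶ (1 + 3c + c²) (third MP moment). With σ² = 1 (so σ⁶ = 1) and c = 3/9 = 0.333333: E[X³] = 1 · (1 + 3·0.333333 + (0.333333)²) = 1 · 2.111111.

So E[X^3] = 2.111111.


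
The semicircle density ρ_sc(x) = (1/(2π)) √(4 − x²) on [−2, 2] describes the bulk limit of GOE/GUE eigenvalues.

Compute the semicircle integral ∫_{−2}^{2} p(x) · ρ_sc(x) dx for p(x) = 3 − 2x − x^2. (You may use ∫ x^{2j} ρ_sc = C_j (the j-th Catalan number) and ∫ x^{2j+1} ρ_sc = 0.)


Write p(x) = Σ a_i x^i, split into monomials and integrate each against ρ_sc separately.
Using ∫ x^{2j} ρ_sc = C_j = (1/(j+1)) C(2j, j) (Catalan numbers) and ∫ x^{2j+1} ρ_sc = 0 (odd monomials vanish by symmetry):
  i = 0 (even): a_0 · C_{0} = 3 · 1 = 3
  i = 1 (odd): ∫ x^1 ρ_sc = 0 (vanishes)
  i = 2 (even): a_2 · C_{1} = -1 · 1 = -1

Summing the contributions: ∫_{−2}^{2} p(x) ρ_sc(x) dx = 3 + (-1) = 2.


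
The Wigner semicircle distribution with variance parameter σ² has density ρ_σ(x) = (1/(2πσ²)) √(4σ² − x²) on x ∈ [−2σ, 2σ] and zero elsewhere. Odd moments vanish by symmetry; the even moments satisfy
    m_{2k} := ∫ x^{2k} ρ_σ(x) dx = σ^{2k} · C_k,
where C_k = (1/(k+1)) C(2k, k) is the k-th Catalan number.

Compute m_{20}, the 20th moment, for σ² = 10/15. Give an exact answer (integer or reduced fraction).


By the scaled semicircle moment identity, m_{2k} = σ^{2k} · C_k with k = 10.
C_10 = (1/(k+1)) · C(2k, k) = (1/11) · C(20, 10) = (1/11) · 184756 = 16796.
σ^{2k} = (σ²)^k = (10/15)^10 = 1024/59049.

Therefore m_{20} = σ^{20} · C_10 = (1024/59049) · 16796 = 17199104/59049.


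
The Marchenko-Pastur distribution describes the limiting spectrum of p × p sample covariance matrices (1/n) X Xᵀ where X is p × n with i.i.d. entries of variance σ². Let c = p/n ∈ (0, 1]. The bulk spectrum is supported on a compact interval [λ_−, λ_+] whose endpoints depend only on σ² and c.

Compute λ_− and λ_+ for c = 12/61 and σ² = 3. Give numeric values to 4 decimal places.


c = 12/61 = 0.196721; √c = 0.443533.
λ_− = σ² (1 − √c)² = 3 · (1 − 0.443533)² = 3 · (0.556467)² = 0.928967.
λ_+ = σ² (1 + √c)² = 3 · (1 + 0.443533)² = 3 · (1.443533)² = 6.251361.

Rounded to 4 decimal places: λ_− ≈ 0.9290, λ_+ ≈ 6.2514.


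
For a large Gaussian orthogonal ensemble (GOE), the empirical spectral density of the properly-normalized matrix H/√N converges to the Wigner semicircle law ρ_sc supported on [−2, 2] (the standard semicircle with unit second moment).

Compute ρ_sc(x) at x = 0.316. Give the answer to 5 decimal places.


ρ_sc(x) = (1/(2π)) √(4 − x²). With x = 0.316:
  4 − x² = 4 − (0.316)² = 4 − 0.099856 = 3.900144.
  √(4 − x²) = 1.974878.
  1/(2π) = 0.159155.
  ρ_sc(0.316) = 0.159155 · 1.974878 = 0.314312.

Rounded to 5 decimal places: ρ_sc(0.316) ≈ 0.31431.


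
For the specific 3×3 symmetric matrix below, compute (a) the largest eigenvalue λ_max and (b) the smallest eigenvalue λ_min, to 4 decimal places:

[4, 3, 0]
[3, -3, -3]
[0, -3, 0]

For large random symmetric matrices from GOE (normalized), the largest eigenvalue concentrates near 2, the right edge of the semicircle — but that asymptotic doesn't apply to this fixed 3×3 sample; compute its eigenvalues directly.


Since M is real symmetric, all three eigenvalues are real; they are the roots of det(λI − M) = λ³ − (tr M) λ² + s λ − det M, where s is the sum of the principal 2×2 minors.
tr M = 4 + (-3) + 0 = 1.
s = (4·(-3) − 3²) + (4·0 − 0²) + ((-3)·0 − (-3)²) = -21 + 0 + (-9) = -30.
det M (expand along row 1) = 4·(-9) − 3·0 + 0·(-9) = -36.
Characteristic polynomial: λ³ − λ² − 30λ + 36 = 0.
Substitute λ = y + (tr M)/3 = y + 0.333333 to remove the quadratic term: y³ + p·y + q = 0 with p = s − (tr M)²/3 = -30.333333 and q = −2(tr M)³/27 + (tr M)·s/3 − det M = 25.925926.
Three real roots ⇒ use the trigonometric (Viète) form: r = 2√(−p/3) = 6.359595, φ = arccos(3q/(p·r)) = arccos(-0.403186) = 1.985793 rad.
y_k = r·cos(φ/3 − 2πk/3) for k = 0, 1, 2 gives y = 5.016492, 0.876933, -5.893425.
λ_k = y_k + 0.333333 gives λ = 5.3498, 1.2103, -5.5601 (check: the sum is 1.0000 = tr M).

Hence λ_max = 5.3498 and λ_min = -5.5601.


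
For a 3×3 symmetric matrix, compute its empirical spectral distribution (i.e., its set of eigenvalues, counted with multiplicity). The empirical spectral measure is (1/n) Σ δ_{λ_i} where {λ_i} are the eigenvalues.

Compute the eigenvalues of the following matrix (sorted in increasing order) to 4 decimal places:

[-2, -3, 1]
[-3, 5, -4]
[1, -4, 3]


Since M is real symmetric, all three eigenvalues are real; they are the roots of det(λI − M) = λ³ − (tr M) λ² + s λ − det M, where s is the sum of the principal 2×2 minors.
tr M = -2 + 5 + 3 = 6.
s = ((-2)·5 − (-3)²) + ((-2)·3 − 1²) + (5·3 − (-4)²) = -19 + (-7) + (-1) = -27.
det M (expand along row 1) = (-2)·(-1) − (-3)·(-5) + 1·7 = -6.
Characteristic polynomial: λ³ − 6λ² − 27λ + 6 = 0.
Substitute λ = y + (tr M)/3 = y + 2.000000 to remove the quadratic term: y³ + p·y + q = 0 with p = s − (tr M)²/3 = -39.000000 and q = −2(tr M)³/27 + (tr M)·s/3 − det M = -64.000000.
Three real roots ⇒ use the trigonometric (Viète) form: r = 2√(−p/3) = 7.211103, φ = arccos(3q/(p·r)) = arccos(0.682708) = 0.819334 rad.
y_k = r·cos(φ/3 − 2πk/3) for k = 0, 1, 2 gives y = 6.943833, -1.787461, -5.156372.
λ_k = y_k + 2.000000 gives λ = 8.9438, 0.2125, -3.1564 (check: the sum is 6.0000 = tr M).

Eigenvalues sorted in increasing order: [-3.1564, 0.2125, 8.9438].


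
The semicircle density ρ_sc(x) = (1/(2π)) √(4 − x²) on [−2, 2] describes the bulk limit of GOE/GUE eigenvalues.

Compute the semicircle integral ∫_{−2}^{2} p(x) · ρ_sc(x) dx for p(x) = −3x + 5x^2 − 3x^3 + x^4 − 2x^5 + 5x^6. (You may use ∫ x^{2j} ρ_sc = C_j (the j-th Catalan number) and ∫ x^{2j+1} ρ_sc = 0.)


Write p(x) = Σ a_i x^i, split into monomials and integrate each against ρ_sc separately.
Using ∫ x^{2j} ρ_sc = C_j = (1/(j+1)) C(2j, j) (Catalan numbers) and ∫ x^{2j+1} ρ_sc = 0 (odd monomials vanish by symmetry):
  i = 1 (odd): ∫ x^1 ρ_sc = 0 (vanishes)
  i = 2 (even): a_2 · C_{1} = 5 · 1 = 5
  i = 3 (odd): ∫ x^3 ρ_sc = 0 (vanishes)
  i = 4 (even): a_4 · C_{2} = 1 · 2 = 2
  i = 5 (odd): ∫ x^5 ρ_sc = 0 (vanishes)
  i = 6 (even): a_6 · C_{3} = 5 · 5 = 25

Summing the contributions: ∫_{−2}^{2} p(x) ρ_sc(x) dx = 5 + 2 + 25 = 32.


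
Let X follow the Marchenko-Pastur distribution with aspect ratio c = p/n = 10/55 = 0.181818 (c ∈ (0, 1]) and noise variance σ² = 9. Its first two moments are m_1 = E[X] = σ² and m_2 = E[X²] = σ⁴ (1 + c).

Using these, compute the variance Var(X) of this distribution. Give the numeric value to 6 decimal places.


m_1 = E[X] = σ² = 9, so m_1² = 81.
m_2 = E[X²] = σ⁴ (1 + c) = 81 · (1 + 0.181818) = 81 · 1.181818 = 95.727273.
(Note m_2 − m_1² simplifies to c · σ⁴ = 0.181818 · 81.)

Var(X) = m_2 − m_1² = 95.727273 − 81 = 14.727273.


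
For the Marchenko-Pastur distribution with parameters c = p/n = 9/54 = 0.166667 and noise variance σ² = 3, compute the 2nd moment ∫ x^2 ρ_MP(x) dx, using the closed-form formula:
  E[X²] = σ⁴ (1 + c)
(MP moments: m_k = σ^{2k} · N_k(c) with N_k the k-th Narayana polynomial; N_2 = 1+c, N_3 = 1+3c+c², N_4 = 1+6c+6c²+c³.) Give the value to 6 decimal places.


E[X²] = σ⁴ (1 + c) (second MP moment). With σ² = 3 (so σ⁴ = 9) and c = 9/54 = 0.166667: E[X²] = 9 · (1 + 0.166667) = 9 · 1.166667.

So E[X^2] = 10.500000.


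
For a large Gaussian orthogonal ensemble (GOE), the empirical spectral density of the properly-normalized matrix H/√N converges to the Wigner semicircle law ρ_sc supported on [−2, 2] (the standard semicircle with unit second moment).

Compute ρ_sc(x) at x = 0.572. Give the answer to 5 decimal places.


ρ_sc(x) = (1/(2π)) √(4 − x²). With x = 0.572:
  4 − x² = 4 − (0.572)² = 4 − 0.327184 = 3.672816.
  √(4 − x²) = 1.916459.
  1/(2π) = 0.159155.
  ρ_sc(0.572) = 0.159155 · 1.916459 = 0.305014.

Rounded to 5 decimal places: ρ_sc(0.572) ≈ 0.30501.


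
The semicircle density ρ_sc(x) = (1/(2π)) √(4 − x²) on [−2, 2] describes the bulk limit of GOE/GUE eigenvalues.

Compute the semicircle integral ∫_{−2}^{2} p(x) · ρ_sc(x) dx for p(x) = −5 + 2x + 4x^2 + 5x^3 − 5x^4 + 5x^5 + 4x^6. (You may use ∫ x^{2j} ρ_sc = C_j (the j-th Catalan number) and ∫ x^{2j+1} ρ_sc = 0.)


Write p(x) = Σ a_i x^i, split into monomials and integrate each against ρ_sc separately.
Using ∫ x^{2j} ρ_sc = C_j = (1/(j+1)) C(2j, j) (Catalan numbers) and ∫ x^{2j+1} ρ_sc = 0 (odd monomials vanish by symmetry):
  i = 0 (even): a_0 · C_{0} = -5 · 1 = -5
  i = 1 (odd): ∫ x^1 ρ_sc = 0 (vanishes)
  i = 2 (even): a_2 · C_{1} = 4 · 1 = 4
  i = 3 (odd): ∫ x^3 ρ_sc = 0 (vanishes)
  i = 4 (even): a_4 · C_{2} = -5 · 2 = -10
  i = 5 (odd): ∫ x^5 ρ_sc = 0 (vanishes)
  i = 6 (even): a_6 · C_{3} = 4 · 5 = 20

Summing the contributions: ∫_{−2}^{2} p(x) ρ_sc(x) dx = (-5) + 4 + (-10) + 20 = 9.


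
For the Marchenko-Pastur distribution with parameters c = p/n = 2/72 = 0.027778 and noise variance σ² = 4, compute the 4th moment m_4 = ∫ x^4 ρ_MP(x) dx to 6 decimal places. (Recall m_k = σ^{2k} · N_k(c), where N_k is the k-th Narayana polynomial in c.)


E[X⁴] = σ⁸ (1 + 6c + 6c² + c³) (fourth MP moment). With σ² = 4 (so σ⁸ = 256) and c = 2/72 = 0.027778: E[X⁴] = 256 · (1 + 6·0.027778 + 6·(0.027778)² + (0.027778)³) = 256 · 1.171318.

So E[X^4] = 299.857339.


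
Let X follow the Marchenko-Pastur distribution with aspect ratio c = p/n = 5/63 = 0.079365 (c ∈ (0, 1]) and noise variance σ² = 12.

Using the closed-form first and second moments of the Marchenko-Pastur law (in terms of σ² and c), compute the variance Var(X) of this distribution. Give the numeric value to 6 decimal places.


Recall the MP moments m_1 = E[X] = σ² and m_2 = E[X²] = σ⁴ (1 + c).
m_1 = E[X] = σ² = 12, so m_1² = 144.
m_2 = E[X²] = σ⁴ (1 + c) = 144 · (1 + 0.079365) = 144 · 1.079365 = 155.428571.
(Note m_2 − m_1² simplifies to c · σ⁴ = 0.079365 · 144.)

Var(X) = m_2 − m_1² = 155.428571 − 144 = 11.428571.


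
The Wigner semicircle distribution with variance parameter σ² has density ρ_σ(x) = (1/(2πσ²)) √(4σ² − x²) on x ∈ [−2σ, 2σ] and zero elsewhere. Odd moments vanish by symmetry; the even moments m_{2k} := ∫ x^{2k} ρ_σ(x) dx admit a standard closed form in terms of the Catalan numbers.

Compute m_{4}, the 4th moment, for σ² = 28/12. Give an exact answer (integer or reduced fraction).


By the scaled semicircle moment identity, m_{2k} = σ^{2k} · C_k with k = 2.
C_2 = (1/(k+1)) · C(2k, k) = (1/3) · C(4, 2) = (1/3) · 6 = 2.
σ^{2k} = (σ²)^k = (28/12)^2 = 49/9.

Therefore m_{4} = σ^{4} · C_2 = (49/9) · 2 = 98/9.
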